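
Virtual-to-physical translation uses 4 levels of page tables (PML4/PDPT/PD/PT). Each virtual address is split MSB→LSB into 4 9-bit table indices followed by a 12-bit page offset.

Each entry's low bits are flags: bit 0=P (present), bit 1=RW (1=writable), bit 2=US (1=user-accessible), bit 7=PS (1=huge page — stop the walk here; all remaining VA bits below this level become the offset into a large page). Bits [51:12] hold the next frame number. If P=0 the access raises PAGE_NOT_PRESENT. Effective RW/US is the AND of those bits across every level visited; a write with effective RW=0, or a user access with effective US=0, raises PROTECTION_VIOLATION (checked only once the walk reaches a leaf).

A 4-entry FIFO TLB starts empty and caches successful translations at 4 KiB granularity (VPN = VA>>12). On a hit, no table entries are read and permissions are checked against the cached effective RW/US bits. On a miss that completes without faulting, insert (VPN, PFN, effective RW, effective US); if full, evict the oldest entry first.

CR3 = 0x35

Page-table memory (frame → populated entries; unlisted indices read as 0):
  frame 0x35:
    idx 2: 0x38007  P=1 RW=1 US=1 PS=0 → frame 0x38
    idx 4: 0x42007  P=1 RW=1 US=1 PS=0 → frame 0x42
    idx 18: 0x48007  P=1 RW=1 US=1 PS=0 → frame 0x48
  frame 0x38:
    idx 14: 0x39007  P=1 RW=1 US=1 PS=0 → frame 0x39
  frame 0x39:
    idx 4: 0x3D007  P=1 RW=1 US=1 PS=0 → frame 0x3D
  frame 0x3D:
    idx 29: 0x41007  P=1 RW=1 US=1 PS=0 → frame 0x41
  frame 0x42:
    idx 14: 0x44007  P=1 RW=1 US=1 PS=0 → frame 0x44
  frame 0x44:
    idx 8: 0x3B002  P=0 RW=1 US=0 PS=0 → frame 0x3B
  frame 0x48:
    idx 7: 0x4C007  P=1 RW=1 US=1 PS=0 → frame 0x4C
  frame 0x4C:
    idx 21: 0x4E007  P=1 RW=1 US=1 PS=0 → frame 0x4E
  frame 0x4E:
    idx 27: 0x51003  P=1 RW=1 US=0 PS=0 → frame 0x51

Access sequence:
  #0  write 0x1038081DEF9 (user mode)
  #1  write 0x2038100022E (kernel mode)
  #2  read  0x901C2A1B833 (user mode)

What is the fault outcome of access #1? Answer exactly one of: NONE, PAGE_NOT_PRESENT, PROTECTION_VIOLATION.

Trace:
#0 VA=0x1038081DEF9 (w,user):
  lvl0: tbl 0x35, slot 2 ⇒ 0x38007 (P1/RW1/US1/PS0)
  lvl1: tbl 0x38, slot 14 ⇒ 0x39007 (P1/RW1/US1/PS0)
  lvl2: tbl 0x39, slot 4 ⇒ 0x3D007 (P1/RW1/US1/PS0)
  lvl3: tbl 0x3D, slot 29 ⇒ 0x41007 (P1/RW1/US1/PS0)
  → PA=0x41EF9  (4 entries read)
#1 VA=0x2038100022E (w,kernel):
  lvl0: tbl 0x35, slot 4 ⇒ 0x42007 (P1/RW1/US1/PS0)
  lvl1: tbl 0x42, slot 14 ⇒ 0x44007 (P1/RW1/US1/PS0)
  lvl2: tbl 0x44, slot 8 ⇒ 0x3B002 (P0/RW1/US0/PS0)
  ⇒ fault: PAGE_NOT_PRESENT  — 3 lookups
#2 VA=0x901C2A1B833 (r,user):
  lvl0: tbl 0x35, slot 18 ⇒ 0x48007 (P1/RW1/US1/PS0)
  lvl1: tbl 0x48, slot 7 ⇒ 0x4C007 (P1/RW1/US1/PS0)
  lvl2: tbl 0x4C, slot 21 ⇒ 0x4E007 (P1/RW1/US1/PS0)
  lvl3: tbl 0x4E, slot 27 ⇒ 0x51003 (P1/RW1/US0/PS0)
  ⇒ fault: PROTECTION_VIOLATION  — 4 lookups

Access #1 fault: PAGE_NOT_PRESENT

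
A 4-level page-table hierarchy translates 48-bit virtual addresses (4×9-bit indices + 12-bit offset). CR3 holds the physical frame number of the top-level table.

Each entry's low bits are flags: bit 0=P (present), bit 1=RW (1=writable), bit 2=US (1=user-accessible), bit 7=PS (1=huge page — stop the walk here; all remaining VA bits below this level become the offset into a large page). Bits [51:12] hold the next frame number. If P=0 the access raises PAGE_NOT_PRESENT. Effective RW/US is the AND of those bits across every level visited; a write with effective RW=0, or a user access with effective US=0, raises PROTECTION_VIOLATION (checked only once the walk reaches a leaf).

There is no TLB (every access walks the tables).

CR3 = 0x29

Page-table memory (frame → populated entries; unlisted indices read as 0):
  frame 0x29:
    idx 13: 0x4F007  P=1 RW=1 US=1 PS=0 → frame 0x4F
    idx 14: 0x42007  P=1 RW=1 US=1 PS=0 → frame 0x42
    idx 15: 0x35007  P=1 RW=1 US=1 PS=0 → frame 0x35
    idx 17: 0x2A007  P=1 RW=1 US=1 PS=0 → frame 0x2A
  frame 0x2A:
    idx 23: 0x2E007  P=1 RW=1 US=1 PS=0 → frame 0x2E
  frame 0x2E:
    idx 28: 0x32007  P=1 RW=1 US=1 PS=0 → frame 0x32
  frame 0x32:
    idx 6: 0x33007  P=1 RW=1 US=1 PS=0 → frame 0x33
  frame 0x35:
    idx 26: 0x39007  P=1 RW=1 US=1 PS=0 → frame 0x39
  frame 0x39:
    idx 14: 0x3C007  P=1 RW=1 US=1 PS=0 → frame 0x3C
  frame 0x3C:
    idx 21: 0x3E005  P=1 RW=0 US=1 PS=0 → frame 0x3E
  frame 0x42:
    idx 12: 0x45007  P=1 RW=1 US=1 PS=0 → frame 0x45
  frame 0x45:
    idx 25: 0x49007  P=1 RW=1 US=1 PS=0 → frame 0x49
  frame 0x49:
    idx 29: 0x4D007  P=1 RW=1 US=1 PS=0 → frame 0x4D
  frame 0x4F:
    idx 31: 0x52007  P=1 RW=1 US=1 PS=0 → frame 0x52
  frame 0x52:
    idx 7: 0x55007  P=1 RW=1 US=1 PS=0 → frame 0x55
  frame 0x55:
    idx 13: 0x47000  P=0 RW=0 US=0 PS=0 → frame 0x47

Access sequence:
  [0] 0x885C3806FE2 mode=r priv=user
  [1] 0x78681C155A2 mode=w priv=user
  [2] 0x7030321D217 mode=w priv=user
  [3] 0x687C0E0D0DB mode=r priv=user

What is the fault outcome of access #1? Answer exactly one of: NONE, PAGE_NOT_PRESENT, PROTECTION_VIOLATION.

Per-access translation:
#0 VA=0x885C3806FE2 (r,user):
  lvl0: tbl 0x29, slot 17 ⇒ 0x2A007 (P1/RW1/US1/PS0)
  lvl1: tbl 0x2A, slot 23 ⇒ 0x2E007 (P1/RW1/US1/PS0)
  lvl2: tbl 0x2E, slot 28 ⇒ 0x32007 (P1/RW1/US1/PS0)
  lvl3: tbl 0x32, slot 6 ⇒ 0x33007 (P1/RW1/US1/PS0)
  → PA=0x33FE2  (4 entries read)
#1 VA=0x78681C155A2 (w,user):
  lvl0: tbl 0x29, slot 15 ⇒ 0x35007 (P1/RW1/US1/PS0)
  lvl1: tbl 0x35, slot 26 ⇒ 0x39007 (P1/RW1/US1/PS0)
  lvl2: tbl 0x39, slot 14 ⇒ 0x3C007 (P1/RW1/US1/PS0)
  lvl3: tbl 0x3C, slot 21 ⇒ 0x3E005 (P1/RW0/US1/PS0)
  → PROTECTION_VIOLATION  (4 entries read)
#2 VA=0x7030321D217 (w,user):
  lvl0: tbl 0x29, slot 14 ⇒ 0x42007 (P1/RW1/US1/PS0)
  lvl1: tbl 0x42, slot 12 ⇒ 0x45007 (P1/RW1/US1/PS0)
  lvl2: tbl 0x45, slot 25 ⇒ 0x49007 (P1/RW1/US1/PS0)
  lvl3: tbl 0x49, slot 29 ⇒ 0x4D007 (P1/RW1/US1/PS0)
  → PA=0x4D217  (4 entries read)
#3 VA=0x687C0E0D0DB (r,user):
  lvl0: tbl 0x29, slot 13 ⇒ 0x4F007 (P1/RW1/US1/PS0)
  lvl1: tbl 0x4F, slot 31 ⇒ 0x52007 (P1/RW1/US1/PS0)
  lvl2: tbl 0x52, slot 7 ⇒ 0x55007 (P1/RW1/US1/PS0)
  lvl3: tbl 0x55, slot 13 ⇒ 0x47000 (P0/RW0/US0/PS0)
  → PAGE_NOT_PRESENT  (4 entries read)

Access #1 fault: PROTECTION_VIOLATION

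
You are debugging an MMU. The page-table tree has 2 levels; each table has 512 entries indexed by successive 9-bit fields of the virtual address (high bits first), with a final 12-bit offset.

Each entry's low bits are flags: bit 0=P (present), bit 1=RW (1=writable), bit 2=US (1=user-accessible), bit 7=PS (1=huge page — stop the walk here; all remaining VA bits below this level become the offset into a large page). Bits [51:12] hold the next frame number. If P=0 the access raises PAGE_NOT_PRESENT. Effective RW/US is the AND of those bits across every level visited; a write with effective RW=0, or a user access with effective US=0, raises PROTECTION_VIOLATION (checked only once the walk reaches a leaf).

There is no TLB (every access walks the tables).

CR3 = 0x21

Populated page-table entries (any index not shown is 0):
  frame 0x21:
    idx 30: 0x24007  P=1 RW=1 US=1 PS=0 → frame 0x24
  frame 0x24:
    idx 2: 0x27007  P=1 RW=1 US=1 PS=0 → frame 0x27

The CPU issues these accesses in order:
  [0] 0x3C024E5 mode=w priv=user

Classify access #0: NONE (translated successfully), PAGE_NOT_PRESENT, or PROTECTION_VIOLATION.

Trace:
#0 VA=0x3C024E5 (w,user):
  L0 @0x21[30] → 0x24007  P=1,RW=1,US=1,PS=0
  L1 @0x24[2] → 0x27007  P=1,RW=1,US=1,PS=0
  ⇒ phys 0x274E5  [2 reads]

Access #0 fault: NONE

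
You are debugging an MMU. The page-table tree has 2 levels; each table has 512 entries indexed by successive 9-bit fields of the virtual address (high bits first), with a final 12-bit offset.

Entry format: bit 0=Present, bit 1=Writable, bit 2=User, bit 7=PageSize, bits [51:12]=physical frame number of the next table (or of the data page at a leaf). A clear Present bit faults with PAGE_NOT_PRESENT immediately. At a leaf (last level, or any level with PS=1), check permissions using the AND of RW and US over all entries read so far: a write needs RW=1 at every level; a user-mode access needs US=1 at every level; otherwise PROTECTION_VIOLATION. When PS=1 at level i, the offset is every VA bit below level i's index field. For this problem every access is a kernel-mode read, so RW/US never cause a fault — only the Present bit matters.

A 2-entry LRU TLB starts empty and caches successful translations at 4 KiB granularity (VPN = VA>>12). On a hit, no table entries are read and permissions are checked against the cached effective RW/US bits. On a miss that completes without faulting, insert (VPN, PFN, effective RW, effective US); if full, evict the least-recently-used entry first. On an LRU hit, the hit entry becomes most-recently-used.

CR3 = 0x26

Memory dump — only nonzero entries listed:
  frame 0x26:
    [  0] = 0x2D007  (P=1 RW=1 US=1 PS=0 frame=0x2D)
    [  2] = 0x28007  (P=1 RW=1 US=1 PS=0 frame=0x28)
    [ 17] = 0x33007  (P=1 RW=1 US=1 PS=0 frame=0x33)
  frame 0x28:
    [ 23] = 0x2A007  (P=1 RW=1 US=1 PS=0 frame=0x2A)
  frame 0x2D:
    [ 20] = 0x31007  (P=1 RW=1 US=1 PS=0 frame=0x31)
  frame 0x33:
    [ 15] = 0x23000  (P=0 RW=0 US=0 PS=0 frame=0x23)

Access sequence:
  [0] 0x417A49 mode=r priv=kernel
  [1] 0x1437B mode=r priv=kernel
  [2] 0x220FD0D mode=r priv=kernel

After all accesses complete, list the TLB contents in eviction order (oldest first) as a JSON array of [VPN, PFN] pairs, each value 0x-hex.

Per-access translation:
#0 VA=0x417A49 (r,kernel):
  L0: frame=0x26 idx=2 entry=0x28007 [P=1 RW=1 US=1 PS=0]
  L1: frame=0x28 idx=23 entry=0x2A007 [P=1 RW=1 US=1 PS=0]
  ⇒ phys 0x2AA49  [2 reads]
#1 VA=0x1437B (r,kernel):
  L0: frame=0x26 idx=0 entry=0x2D007 [P=1 RW=1 US=1 PS=0]
  L1: frame=0x2D idx=20 entry=0x31007 [P=1 RW=1 US=1 PS=0]
  ⇒ phys 0x3137B  [2 reads]
#2 VA=0x220FD0D (r,kernel):
  L0: frame=0x26 idx=17 entry=0x33007 [P=1 RW=1 US=1 PS=0]
  L1: frame=0x33 idx=15 entry=0x23000 [P=0 RW=0 US=0 PS=0]
  ✗ PAGE_NOT_PRESENT  [2 reads]

TLB: [["0x417", "0x2A"], ["0x14", "0x31"]]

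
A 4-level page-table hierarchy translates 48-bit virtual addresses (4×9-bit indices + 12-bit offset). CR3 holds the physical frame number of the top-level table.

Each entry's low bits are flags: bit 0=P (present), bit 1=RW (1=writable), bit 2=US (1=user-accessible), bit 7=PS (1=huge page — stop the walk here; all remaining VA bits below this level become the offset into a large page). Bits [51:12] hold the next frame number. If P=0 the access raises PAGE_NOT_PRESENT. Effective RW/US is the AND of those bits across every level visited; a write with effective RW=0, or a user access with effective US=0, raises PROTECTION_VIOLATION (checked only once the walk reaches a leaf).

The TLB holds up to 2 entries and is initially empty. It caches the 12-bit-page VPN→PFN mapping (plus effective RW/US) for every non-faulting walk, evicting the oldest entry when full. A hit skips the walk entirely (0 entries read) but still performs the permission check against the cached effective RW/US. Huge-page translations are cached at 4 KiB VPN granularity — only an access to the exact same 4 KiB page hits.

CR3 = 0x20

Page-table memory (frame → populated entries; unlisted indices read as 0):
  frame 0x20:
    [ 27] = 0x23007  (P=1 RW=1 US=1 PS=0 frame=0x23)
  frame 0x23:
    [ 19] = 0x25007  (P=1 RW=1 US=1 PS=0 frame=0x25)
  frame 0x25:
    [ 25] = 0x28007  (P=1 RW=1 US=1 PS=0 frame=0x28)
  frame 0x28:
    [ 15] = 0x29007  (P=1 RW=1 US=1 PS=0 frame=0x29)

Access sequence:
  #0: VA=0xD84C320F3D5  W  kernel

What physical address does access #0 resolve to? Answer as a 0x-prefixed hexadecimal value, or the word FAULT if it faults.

Per-access translation:
#0 VA=0xD84C320F3D5 (w,kernel):
  lvl0: tbl 0x20, slot 27 ⇒ 0x23007 (P1/RW1/US1/PS0)
  lvl1: tbl 0x23, slot 19 ⇒ 0x25007 (P1/RW1/US1/PS0)
  lvl2: tbl 0x25, slot 25 ⇒ 0x28007 (P1/RW1/US1/PS0)
  lvl3: tbl 0x28, slot 15 ⇒ 0x29007 (P1/RW1/US1/PS0)
  ✓ 0x293D5  — 4 lookups

Access #0 PA: 0x293D5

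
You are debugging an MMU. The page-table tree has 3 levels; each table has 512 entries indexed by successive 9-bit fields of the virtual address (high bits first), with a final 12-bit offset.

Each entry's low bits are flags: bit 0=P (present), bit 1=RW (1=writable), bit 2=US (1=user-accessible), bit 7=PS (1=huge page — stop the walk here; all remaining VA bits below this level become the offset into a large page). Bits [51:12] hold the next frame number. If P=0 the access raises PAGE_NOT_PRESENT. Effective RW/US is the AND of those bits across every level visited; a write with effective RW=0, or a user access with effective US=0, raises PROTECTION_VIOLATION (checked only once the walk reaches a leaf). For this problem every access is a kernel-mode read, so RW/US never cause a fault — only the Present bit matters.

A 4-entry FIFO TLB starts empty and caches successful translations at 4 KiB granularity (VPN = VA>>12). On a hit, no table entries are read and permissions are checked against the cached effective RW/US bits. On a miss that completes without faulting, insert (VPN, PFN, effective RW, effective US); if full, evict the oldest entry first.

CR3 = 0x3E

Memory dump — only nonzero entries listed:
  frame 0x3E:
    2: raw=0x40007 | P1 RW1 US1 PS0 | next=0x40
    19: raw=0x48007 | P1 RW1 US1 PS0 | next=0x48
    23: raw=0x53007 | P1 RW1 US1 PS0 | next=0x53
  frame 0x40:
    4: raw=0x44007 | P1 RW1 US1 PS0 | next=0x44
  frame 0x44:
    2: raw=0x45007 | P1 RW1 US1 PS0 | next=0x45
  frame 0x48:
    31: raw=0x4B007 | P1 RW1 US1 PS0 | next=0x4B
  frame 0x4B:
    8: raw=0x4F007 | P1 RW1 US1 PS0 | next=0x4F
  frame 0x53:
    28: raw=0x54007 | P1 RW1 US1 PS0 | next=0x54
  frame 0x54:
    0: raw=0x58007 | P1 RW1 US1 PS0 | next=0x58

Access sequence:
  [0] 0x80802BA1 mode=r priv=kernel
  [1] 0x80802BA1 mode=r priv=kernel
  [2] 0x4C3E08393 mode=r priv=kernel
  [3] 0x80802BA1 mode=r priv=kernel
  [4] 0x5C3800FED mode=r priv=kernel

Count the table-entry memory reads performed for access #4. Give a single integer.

Trace:
#0 VA=0x80802BA1 (r,kernel):
  lvl0: tbl 0x3E, slot 2 ⇒ 0x40007 (P1/RW1/US1/PS0)
  lvl1: tbl 0x40, slot 4 ⇒ 0x44007 (P1/RW1/US1/PS0)
  lvl2: tbl 0x44, slot 2 ⇒ 0x45007 (P1/RW1/US1/PS0)
  ✓ 0x45BA1  — 3 lookups
#1 VA=0x80802BA1 (r,kernel):
  TLB hit vpn=0x80802 → PA=0x45BA1
#2 VA=0x4C3E08393 (r,kernel):
  lvl0: tbl 0x3E, slot 19 ⇒ 0x48007 (P1/RW1/US1/PS0)
  lvl1: tbl 0x48, slot 31 ⇒ 0x4B007 (P1/RW1/US1/PS0)
  lvl2: tbl 0x4B, slot 8 ⇒ 0x4F007 (P1/RW1/US1/PS0)
  ✓ 0x4F393  — 3 lookups
#3 VA=0x80802BA1 (r,kernel):
  TLB hit vpn=0x80802 → PA=0x45BA1
#4 VA=0x5C3800FED (r,kernel):
  lvl0: tbl 0x3E, slot 23 ⇒ 0x53007 (P1/RW1/US1/PS0)
  lvl1: tbl 0x53, slot 28 ⇒ 0x54007 (P1/RW1/US1/PS0)
  lvl2: tbl 0x54, slot 0 ⇒ 0x58007 (P1/RW1/US1/PS0)
  ✓ 0x58FED  — 3 lookups

Entries read for #4: 3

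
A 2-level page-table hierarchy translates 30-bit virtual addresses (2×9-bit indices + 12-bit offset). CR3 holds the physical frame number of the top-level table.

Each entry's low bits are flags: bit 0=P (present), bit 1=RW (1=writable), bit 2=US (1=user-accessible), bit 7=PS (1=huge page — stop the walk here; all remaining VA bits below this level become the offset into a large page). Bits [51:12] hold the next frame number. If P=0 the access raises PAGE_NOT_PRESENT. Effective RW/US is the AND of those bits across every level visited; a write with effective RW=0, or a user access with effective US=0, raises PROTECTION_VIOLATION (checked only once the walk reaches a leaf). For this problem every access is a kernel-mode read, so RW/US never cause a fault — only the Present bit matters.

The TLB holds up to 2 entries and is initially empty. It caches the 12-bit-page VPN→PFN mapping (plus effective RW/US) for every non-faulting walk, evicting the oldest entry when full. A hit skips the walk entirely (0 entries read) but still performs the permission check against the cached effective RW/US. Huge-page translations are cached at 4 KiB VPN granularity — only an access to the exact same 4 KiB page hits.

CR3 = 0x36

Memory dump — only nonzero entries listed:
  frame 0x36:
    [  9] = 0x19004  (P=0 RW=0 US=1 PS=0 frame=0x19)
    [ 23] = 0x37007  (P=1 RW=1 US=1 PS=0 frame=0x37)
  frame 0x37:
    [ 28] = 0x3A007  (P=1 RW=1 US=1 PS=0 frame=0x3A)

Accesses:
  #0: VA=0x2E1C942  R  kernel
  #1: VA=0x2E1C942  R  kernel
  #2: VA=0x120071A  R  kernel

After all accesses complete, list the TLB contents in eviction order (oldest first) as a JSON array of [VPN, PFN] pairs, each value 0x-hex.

Trace:
#0 VA=0x2E1C942 (r,kernel):
  L0: frame=0x36 idx=23 entry=0x37007 [P=1 RW=1 US=1 PS=0]
  L1: frame=0x37 idx=28 entry=0x3A007 [P=1 RW=1 US=1 PS=0]
  ⇒ phys 0x3A942  [2 reads]
#1 VA=0x2E1C942 (r,kernel):
  TLB hit vpn=0x2E1C → PA=0x3A942
#2 VA=0x120071A (r,kernel):
  L0: frame=0x36 idx=9 entry=0x19004 [P=0 RW=0 US=1 PS=0]
  → PAGE_NOT_PRESENT  (1 entries read)

TLB: [["0x2E1C", "0x3A"]]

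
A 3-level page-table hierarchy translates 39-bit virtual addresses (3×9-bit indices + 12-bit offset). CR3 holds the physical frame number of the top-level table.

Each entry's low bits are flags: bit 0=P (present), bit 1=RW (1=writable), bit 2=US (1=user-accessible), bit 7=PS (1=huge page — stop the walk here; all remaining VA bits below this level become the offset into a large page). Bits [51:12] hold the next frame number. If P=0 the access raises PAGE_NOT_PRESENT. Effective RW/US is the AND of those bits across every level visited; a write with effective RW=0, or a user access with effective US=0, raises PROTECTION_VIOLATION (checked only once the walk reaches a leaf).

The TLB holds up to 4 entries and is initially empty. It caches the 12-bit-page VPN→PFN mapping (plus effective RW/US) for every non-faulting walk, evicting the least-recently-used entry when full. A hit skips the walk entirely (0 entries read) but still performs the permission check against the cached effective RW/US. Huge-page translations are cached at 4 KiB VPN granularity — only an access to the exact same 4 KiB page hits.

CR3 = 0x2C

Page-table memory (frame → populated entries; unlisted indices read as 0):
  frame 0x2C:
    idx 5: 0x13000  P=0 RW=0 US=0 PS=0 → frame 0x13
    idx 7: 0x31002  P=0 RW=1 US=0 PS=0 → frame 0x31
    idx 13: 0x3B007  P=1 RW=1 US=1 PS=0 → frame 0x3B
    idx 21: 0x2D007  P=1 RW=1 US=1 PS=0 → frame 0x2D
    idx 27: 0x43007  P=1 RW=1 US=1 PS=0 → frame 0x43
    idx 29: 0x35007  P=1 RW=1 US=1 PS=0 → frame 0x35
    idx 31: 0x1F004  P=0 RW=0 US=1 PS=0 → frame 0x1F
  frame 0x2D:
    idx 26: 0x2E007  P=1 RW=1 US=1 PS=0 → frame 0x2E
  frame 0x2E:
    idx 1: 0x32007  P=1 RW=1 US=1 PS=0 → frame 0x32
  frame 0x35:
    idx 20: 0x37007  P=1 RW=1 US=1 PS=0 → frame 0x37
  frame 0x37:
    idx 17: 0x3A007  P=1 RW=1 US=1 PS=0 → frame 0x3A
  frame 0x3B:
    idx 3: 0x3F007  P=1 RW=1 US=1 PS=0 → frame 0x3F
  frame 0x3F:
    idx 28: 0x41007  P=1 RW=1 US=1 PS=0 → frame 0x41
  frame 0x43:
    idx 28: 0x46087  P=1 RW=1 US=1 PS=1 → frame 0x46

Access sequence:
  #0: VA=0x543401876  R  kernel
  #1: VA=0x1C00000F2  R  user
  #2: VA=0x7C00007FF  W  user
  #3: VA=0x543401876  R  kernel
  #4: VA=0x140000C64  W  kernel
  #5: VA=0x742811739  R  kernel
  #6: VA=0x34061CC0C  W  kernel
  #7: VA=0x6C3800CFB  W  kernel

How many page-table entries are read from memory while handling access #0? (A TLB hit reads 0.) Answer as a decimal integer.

Walk each access:
#0 VA=0x543401876 (r,kernel):
  lvl0: tbl 0x2C, slot 21 ⇒ 0x2D007 (P1/RW1/US1/PS0)
  lvl1: tbl 0x2D, slot 26 ⇒ 0x2E007 (P1/RW1/US1/PS0)
  lvl2: tbl 0x2E, slot 1 ⇒ 0x32007 (P1/RW1/US1/PS0)
  ⇒ phys 0x32876  [3 reads]
#1 VA=0x1C00000F2 (r,user):
  lvl0: tbl 0x2C, slot 7 ⇒ 0x31002 (P0/RW1/US0/PS0)
  → PAGE_NOT_PRESENT  (1 entries read)
#2 VA=0x7C00007FF (w,user):
  lvl0: tbl 0x2C, slot 31 ⇒ 0x1F004 (P0/RW0/US1/PS0)
  → PAGE_NOT_PRESENT  (1 entries read)
#3 VA=0x543401876 (r,kernel):
  TLB hit vpn=0x543401 → PA=0x32876
#4 VA=0x140000C64 (w,kernel):
  lvl0: tbl 0x2C, slot 5 ⇒ 0x13000 (P0/RW0/US0/PS0)
  → PAGE_NOT_PRESENT  (1 entries read)
#5 VA=0x742811739 (r,kernel):
  lvl0: tbl 0x2C, slot 29 ⇒ 0x35007 (P1/RW1/US1/PS0)
  lvl1: tbl 0x35, slot 20 ⇒ 0x37007 (P1/RW1/US1/PS0)
  lvl2: tbl 0x37, slot 17 ⇒ 0x3A007 (P1/RW1/US1/PS0)
  ⇒ phys 0x3A739  [3 reads]
#6 VA=0x34061CC0C (w,kernel):
  lvl0: tbl 0x2C, slot 13 ⇒ 0x3B007 (P1/RW1/US1/PS0)
  lvl1: tbl 0x3B, slot 3 ⇒ 0x3F007 (P1/RW1/US1/PS0)
  lvl2: tbl 0x3F, slot 28 ⇒ 0x41007 (P1/RW1/US1/PS0)
  ⇒ phys 0x41C0C  [3 reads]
#7 VA=0x6C3800CFB (w,kernel):
  lvl0: tbl 0x2C, slot 27 ⇒ 0x43007 (P1/RW1/US1/PS0)
  lvl1: tbl 0x43, slot 28 ⇒ 0x46087 (P1/RW1/US1/PS1)
  ⇒ phys 0x46CFB (huge @L1)  [2 reads]

Entries read for #0: 3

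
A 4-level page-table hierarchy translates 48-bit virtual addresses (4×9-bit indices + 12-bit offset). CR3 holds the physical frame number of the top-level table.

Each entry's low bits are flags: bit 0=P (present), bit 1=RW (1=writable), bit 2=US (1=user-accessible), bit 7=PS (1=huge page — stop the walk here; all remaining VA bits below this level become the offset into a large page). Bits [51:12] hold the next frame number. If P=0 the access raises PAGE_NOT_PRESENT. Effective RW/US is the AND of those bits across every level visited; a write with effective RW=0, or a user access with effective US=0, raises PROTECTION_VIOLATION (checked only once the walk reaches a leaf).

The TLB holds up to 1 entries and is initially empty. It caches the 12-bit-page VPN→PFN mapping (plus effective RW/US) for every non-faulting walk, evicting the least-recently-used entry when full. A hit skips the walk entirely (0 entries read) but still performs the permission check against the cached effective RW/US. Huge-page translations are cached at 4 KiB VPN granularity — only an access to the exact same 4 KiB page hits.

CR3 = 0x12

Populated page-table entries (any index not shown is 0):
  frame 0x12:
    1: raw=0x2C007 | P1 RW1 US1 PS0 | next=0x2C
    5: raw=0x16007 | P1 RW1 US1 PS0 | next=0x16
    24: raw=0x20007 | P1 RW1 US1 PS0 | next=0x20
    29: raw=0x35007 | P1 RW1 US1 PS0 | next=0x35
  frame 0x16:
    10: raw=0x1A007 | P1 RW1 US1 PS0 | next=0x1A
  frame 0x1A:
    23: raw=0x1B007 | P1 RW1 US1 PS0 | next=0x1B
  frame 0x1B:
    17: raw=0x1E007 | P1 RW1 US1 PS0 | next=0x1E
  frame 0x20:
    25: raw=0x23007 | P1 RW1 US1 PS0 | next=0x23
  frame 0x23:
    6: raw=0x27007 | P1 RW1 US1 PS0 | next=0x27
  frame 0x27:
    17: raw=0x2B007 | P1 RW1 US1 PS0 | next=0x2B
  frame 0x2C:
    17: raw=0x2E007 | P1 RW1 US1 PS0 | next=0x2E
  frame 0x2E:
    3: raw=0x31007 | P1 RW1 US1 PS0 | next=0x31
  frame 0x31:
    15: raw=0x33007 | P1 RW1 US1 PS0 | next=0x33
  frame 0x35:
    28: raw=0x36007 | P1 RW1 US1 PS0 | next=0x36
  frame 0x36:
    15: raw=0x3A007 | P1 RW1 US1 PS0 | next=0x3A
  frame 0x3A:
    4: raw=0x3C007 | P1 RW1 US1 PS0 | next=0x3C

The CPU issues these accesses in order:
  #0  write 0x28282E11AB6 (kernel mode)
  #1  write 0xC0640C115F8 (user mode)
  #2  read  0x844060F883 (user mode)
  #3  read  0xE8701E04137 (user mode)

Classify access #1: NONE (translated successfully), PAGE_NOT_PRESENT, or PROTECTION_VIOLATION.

Walk each access:
#0 VA=0x28282E11AB6 (w,kernel):
  L0: frame=0x12 idx=5 entry=0x16007 [P=1 RW=1 US=1 PS=0]
  L1: frame=0x16 idx=10 entry=0x1A007 [P=1 RW=1 US=1 PS=0]
  L2: frame=0x1A idx=23 entry=0x1B007 [P=1 RW=1 US=1 PS=0]
  L3: frame=0x1B idx=17 entry=0x1E007 [P=1 RW=1 US=1 PS=0]
  → PA=0x1EAB6  (4 entries read)
#1 VA=0xC0640C115F8 (w,user):
  L0: frame=0x12 idx=24 entry=0x20007 [P=1 RW=1 US=1 PS=0]
  L1: frame=0x20 idx=25 entry=0x23007 [P=1 RW=1 US=1 PS=0]
  L2: frame=0x23 idx=6 entry=0x27007 [P=1 RW=1 US=1 PS=0]
  L3: frame=0x27 idx=17 entry=0x2B007 [P=1 RW=1 US=1 PS=0]
  → PA=0x2B5F8  (4 entries read)
#2 VA=0x844060F883 (r,user):
  L0: frame=0x12 idx=1 entry=0x2C007 [P=1 RW=1 US=1 PS=0]
  L1: frame=0x2C idx=17 entry=0x2E007 [P=1 RW=1 US=1 PS=0]
  L2: frame=0x2E idx=3 entry=0x31007 [P=1 RW=1 US=1 PS=0]
  L3: frame=0x31 idx=15 entry=0x33007 [P=1 RW=1 US=1 PS=0]
  → PA=0x33883  (4 entries read)
#3 VA=0xE8701E04137 (r,user):
  L0: frame=0x12 idx=29 entry=0x35007 [P=1 RW=1 US=1 PS=0]
  L1: frame=0x35 idx=28 entry=0x36007 [P=1 RW=1 US=1 PS=0]
  L2: frame=0x36 idx=15 entry=0x3A007 [P=1 RW=1 US=1 PS=0]
  L3: frame=0x3A idx=4 entry=0x3C007 [P=1 RW=1 US=1 PS=0]
  → PA=0x3C137  (4 entries read)

Access #1 fault: NONE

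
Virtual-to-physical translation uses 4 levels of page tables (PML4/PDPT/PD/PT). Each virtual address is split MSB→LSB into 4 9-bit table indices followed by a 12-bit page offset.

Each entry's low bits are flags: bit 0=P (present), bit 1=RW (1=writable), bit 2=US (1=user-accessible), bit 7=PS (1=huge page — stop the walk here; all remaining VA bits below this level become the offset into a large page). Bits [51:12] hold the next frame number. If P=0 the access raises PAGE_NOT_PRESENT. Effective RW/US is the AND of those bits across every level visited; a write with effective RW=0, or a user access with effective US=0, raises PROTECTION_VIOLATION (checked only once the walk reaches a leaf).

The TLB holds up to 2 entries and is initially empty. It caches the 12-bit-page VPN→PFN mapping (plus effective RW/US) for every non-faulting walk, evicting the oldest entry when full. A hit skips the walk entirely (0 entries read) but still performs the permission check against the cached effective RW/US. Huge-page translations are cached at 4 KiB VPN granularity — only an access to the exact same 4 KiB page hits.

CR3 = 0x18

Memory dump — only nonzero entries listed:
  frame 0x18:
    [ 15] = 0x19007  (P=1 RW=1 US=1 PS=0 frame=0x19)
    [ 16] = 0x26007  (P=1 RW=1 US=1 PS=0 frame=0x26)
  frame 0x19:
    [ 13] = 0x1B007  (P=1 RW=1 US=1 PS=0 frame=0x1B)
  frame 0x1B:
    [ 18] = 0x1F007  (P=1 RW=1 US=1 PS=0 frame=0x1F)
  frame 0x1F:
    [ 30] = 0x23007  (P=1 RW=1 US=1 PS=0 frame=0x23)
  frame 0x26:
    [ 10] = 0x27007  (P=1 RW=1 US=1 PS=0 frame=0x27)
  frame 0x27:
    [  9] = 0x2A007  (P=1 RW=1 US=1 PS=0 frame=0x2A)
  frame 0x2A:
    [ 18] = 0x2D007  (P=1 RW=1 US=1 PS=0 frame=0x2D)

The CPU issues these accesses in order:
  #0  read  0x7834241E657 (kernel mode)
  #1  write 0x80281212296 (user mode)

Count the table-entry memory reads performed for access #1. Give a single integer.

Walk each access:
#0 VA=0x7834241E657 (r,kernel):
  [0] read 0x18 idx=15: raw=0x19007 flags P=1 W=1 U=1 S=0
  [1] read 0x19 idx=13: raw=0x1B007 flags P=1 W=1 U=1 S=0
  [2] read 0x1B idx=18: raw=0x1F007 flags P=1 W=1 U=1 S=0
  [3] read 0x1F idx=30: raw=0x23007 flags P=1 W=1 U=1 S=0
  ⇒ phys 0x23657  [4 reads]
#1 VA=0x80281212296 (w,user):
  [0] read 0x18 idx=16: raw=0x26007 flags P=1 W=1 U=1 S=0
  [1] read 0x26 idx=10: raw=0x27007 flags P=1 W=1 U=1 S=0
  [2] read 0x27 idx=9: raw=0x2A007 flags P=1 W=1 U=1 S=0
  [3] read 0x2A idx=18: raw=0x2D007 flags P=1 W=1 U=1 S=0
  ⇒ phys 0x2D296  [4 reads]

Entries read for #1: 4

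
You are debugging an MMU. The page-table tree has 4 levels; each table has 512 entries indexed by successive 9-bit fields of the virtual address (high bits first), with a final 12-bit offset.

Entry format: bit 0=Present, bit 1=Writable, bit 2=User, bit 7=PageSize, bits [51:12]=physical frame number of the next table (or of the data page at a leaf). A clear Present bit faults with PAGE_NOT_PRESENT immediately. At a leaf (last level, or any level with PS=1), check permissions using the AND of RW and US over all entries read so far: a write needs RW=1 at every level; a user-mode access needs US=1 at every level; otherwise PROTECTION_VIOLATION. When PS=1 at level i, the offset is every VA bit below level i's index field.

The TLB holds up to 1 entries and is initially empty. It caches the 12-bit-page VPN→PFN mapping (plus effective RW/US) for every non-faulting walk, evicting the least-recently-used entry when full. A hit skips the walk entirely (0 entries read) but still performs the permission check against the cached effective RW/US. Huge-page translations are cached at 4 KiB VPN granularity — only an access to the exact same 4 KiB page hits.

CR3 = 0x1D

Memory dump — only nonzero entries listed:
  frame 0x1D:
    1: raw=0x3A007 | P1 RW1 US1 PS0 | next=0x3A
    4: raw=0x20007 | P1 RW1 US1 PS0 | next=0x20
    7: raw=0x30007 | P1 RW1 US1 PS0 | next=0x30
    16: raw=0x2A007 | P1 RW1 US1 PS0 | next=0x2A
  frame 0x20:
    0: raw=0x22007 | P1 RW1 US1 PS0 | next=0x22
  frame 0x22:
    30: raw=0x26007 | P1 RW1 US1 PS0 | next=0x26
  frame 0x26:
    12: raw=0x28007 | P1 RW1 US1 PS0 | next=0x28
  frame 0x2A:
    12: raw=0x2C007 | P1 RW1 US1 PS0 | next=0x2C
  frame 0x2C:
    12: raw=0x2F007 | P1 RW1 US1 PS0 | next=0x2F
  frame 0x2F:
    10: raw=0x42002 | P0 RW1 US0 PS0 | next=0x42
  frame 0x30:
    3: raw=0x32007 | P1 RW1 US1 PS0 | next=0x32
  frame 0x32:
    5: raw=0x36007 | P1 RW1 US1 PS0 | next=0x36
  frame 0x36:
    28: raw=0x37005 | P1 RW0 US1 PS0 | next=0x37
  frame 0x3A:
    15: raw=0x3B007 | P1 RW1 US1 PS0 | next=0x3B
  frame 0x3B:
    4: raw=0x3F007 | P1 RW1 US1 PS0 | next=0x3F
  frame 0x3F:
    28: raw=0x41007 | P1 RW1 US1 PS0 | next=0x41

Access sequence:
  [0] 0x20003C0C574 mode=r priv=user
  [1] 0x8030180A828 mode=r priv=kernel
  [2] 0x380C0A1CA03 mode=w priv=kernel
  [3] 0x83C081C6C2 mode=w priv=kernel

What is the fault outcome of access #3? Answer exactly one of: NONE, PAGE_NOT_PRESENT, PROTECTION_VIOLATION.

Walk each access:
#0 VA=0x20003C0C574 (r,user):
  L0 @0x1D[4] → 0x20007  P=1,RW=1,US=1,PS=0
  L1 @0x20[0] → 0x22007  P=1,RW=1,US=1,PS=0
  L2 @0x22[30] → 0x26007  P=1,RW=1,US=1,PS=0
  L3 @0x26[12] → 0x28007  P=1,RW=1,US=1,PS=0
  → PA=0x28574  (4 entries read)
#1 VA=0x8030180A828 (r,kernel):
  L0 @0x1D[16] → 0x2A007  P=1,RW=1,US=1,PS=0
  L1 @0x2A[12] → 0x2C007  P=1,RW=1,US=1,PS=0
  L2 @0x2C[12] → 0x2F007  P=1,RW=1,US=1,PS=0
  L3 @0x2F[10] → 0x42002  P=0,RW=1,US=0,PS=0
  ✗ PAGE_NOT_PRESENT  [4 reads]
#2 VA=0x380C0A1CA03 (w,kernel):
  L0 @0x1D[7] → 0x30007  P=1,RW=1,US=1,PS=0
  L1 @0x30[3] → 0x32007  P=1,RW=1,US=1,PS=0
  L2 @0x32[5] → 0x36007  P=1,RW=1,US=1,PS=0
  L3 @0x36[28] → 0x37005  P=1,RW=0,US=1,PS=0
  ✗ PROTECTION_VIOLATION  [4 reads]
#3 VA=0x83C081C6C2 (w,kernel):
  L0 @0x1D[1] → 0x3A007  P=1,RW=1,US=1,PS=0
  L1 @0x3A[15] → 0x3B007  P=1,RW=1,US=1,PS=0
  L2 @0x3B[4] → 0x3F007  P=1,RW=1,US=1,PS=0
  L3 @0x3F[28] → 0x41007  P=1,RW=1,US=1,PS=0
  → PA=0x416C2  (4 entries read)

Access #3 fault: NONE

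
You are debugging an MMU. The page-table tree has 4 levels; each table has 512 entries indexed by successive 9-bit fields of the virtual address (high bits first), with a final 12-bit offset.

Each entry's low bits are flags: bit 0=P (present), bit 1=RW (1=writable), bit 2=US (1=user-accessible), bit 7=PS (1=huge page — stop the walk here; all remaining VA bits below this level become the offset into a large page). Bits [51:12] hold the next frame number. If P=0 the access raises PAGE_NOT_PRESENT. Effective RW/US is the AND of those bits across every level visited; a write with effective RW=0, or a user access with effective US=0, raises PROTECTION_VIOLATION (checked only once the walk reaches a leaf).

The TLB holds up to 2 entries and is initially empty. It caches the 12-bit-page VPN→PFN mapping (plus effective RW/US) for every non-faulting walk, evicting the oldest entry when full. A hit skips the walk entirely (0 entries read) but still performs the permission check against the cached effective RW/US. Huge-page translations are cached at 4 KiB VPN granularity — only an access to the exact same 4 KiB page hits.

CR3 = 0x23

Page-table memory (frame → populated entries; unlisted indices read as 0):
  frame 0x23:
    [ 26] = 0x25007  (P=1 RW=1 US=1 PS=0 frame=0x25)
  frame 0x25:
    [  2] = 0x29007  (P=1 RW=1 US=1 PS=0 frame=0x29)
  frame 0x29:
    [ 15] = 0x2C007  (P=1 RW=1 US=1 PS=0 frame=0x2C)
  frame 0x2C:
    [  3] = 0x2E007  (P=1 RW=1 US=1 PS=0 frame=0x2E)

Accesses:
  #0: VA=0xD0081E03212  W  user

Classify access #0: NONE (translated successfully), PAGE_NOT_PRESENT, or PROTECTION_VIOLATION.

Per-access translation:
#0 VA=0xD0081E03212 (w,user):
  L0 @0x23[26] → 0x25007  P=1,RW=1,US=1,PS=0
  L1 @0x25[2] → 0x29007  P=1,RW=1,US=1,PS=0
  L2 @0x29[15] → 0x2C007  P=1,RW=1,US=1,PS=0
  L3 @0x2C[3] → 0x2E007  P=1,RW=1,US=1,PS=0
  ✓ 0x2E212  — 4 lookups

Access #0 fault: NONE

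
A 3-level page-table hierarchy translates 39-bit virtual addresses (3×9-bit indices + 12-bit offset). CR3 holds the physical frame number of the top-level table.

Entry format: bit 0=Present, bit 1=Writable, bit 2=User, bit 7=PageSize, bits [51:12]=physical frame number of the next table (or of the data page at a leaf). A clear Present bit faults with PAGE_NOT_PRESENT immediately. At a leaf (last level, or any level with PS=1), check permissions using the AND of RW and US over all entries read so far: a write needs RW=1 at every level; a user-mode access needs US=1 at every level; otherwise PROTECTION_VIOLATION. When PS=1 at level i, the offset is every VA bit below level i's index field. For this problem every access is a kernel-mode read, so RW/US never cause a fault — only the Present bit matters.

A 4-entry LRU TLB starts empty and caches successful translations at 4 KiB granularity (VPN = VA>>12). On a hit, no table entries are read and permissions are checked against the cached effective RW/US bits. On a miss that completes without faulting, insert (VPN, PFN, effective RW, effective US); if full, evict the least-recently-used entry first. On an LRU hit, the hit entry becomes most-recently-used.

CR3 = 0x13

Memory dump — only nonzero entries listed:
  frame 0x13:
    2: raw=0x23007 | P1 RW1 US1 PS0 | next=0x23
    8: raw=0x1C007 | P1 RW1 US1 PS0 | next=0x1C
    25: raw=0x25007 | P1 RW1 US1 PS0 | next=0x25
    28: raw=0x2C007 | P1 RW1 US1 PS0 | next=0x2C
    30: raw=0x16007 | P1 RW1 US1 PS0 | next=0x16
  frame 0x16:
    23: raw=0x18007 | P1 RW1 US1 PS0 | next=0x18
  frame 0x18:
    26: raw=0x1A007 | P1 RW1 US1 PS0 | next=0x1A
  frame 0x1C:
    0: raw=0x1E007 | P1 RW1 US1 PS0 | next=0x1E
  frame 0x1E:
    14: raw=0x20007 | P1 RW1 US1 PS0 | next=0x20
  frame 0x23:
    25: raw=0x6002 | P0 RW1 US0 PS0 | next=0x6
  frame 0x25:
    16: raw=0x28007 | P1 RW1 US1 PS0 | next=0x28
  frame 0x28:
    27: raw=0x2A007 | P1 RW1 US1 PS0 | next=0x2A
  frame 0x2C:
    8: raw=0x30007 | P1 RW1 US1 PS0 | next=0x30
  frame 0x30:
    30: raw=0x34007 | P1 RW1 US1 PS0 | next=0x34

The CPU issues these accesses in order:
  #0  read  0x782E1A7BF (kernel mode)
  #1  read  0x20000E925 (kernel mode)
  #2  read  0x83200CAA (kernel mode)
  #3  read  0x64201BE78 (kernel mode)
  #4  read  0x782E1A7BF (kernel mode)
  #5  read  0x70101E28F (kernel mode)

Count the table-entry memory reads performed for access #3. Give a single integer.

Walk each access:
#0 VA=0x782E1A7BF (r,kernel):
  L0 @0x13[30] → 0x16007  P=1,RW=1,US=1,PS=0
  L1 @0x16[23] → 0x18007  P=1,RW=1,US=1,PS=0
  L2 @0x18[26] → 0x1A007  P=1,RW=1,US=1,PS=0
  → PA=0x1A7BF  (3 entries read)
#1 VA=0x20000E925 (r,kernel):
  L0 @0x13[8] → 0x1C007  P=1,RW=1,US=1,PS=0
  L1 @0x1C[0] → 0x1E007  P=1,RW=1,US=1,PS=0
  L2 @0x1E[14] → 0x20007  P=1,RW=1,US=1,PS=0
  → PA=0x20925  (3 entries read)
#2 VA=0x83200CAA (r,kernel):
  L0 @0x13[2] → 0x23007  P=1,RW=1,US=1,PS=0
  L1 @0x23[25] → 0x6002  P=0,RW=1,US=0,PS=0
  ✗ PAGE_NOT_PRESENT  [2 reads]
#3 VA=0x64201BE78 (r,kernel):
  L0 @0x13[25] → 0x25007  P=1,RW=1,US=1,PS=0
  L1 @0x25[16] → 0x28007  P=1,RW=1,US=1,PS=0
  L2 @0x28[27] → 0x2A007  P=1,RW=1,US=1,PS=0
  → PA=0x2AE78  (3 entries read)
#4 VA=0x782E1A7BF (r,kernel):
  TLB hit vpn=0x782E1A → PA=0x1A7BF
#5 VA=0x70101E28F (r,kernel):
  L0 @0x13[28] → 0x2C007  P=1,RW=1,US=1,PS=0
  L1 @0x2C[8] → 0x30007  P=1,RW=1,US=1,PS=0
  L2 @0x30[30] → 0x34007  P=1,RW=1,US=1,PS=0
  → PA=0x3428F  (3 entries read)

Entries read for #3: 3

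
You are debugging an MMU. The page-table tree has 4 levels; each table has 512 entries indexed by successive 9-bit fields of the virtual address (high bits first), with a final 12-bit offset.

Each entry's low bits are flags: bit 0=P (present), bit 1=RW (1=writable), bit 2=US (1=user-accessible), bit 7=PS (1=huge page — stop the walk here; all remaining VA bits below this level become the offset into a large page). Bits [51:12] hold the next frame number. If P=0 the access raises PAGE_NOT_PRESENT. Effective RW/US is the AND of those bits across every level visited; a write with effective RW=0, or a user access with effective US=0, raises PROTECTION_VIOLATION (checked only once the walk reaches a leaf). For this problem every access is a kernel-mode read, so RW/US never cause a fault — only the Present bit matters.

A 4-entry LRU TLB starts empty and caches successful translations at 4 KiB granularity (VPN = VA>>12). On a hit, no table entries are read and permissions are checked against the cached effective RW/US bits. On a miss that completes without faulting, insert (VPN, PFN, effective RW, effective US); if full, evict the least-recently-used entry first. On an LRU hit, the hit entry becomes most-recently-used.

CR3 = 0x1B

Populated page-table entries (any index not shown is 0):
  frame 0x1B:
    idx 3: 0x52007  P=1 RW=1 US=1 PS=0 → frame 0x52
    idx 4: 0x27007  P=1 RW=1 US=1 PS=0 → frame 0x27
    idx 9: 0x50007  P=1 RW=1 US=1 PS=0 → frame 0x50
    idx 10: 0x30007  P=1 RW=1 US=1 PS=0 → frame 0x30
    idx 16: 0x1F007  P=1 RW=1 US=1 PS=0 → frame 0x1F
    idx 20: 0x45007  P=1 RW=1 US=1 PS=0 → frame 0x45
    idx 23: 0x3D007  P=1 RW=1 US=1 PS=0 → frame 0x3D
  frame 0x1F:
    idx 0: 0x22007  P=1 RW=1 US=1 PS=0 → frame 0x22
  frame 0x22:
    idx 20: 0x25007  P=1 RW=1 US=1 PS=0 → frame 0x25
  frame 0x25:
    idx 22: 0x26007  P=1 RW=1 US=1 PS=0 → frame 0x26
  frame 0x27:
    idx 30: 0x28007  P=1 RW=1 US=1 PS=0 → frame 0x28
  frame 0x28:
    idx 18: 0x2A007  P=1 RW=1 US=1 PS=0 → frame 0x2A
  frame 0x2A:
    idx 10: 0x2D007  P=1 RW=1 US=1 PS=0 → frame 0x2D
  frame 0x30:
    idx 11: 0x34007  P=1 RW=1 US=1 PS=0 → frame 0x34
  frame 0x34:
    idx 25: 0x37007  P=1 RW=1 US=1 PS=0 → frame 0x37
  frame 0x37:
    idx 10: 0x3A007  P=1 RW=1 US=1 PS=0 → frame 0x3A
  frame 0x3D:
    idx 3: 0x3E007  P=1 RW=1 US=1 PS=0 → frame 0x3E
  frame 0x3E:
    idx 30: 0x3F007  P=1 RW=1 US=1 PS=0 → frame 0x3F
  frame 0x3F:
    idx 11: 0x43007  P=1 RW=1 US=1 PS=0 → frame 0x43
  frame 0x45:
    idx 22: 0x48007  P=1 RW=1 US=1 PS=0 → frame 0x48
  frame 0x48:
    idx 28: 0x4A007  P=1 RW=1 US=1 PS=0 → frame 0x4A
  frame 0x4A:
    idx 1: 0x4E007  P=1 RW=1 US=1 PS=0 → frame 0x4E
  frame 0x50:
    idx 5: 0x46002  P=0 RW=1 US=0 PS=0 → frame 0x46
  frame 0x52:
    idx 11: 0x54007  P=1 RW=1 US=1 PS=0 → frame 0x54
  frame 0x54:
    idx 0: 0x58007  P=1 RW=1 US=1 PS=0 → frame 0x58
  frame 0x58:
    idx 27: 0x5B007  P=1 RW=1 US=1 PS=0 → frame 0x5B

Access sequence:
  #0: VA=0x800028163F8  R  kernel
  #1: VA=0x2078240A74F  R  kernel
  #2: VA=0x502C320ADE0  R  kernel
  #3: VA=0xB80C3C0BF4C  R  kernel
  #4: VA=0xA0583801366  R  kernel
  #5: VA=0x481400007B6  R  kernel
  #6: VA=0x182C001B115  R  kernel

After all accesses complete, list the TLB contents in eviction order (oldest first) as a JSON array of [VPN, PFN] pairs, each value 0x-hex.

Walk each access:
#0 VA=0x800028163F8 (r,kernel):
  lvl0: tbl 0x1B, slot 16 ⇒ 0x1F007 (P1/RW1/US1/PS0)
  lvl1: tbl 0x1F, slot 0 ⇒ 0x22007 (P1/RW1/US1/PS0)
  lvl2: tbl 0x22, slot 20 ⇒ 0x25007 (P1/RW1/US1/PS0)
  lvl3: tbl 0x25, slot 22 ⇒ 0x26007 (P1/RW1/US1/PS0)
  → PA=0x263F8  (4 entries read)
#1 VA=0x2078240A74F (r,kernel):
  lvl0: tbl 0x1B, slot 4 ⇒ 0x27007 (P1/RW1/US1/PS0)
  lvl1: tbl 0x27, slot 30 ⇒ 0x28007 (P1/RW1/US1/PS0)
  lvl2: tbl 0x28, slot 18 ⇒ 0x2A007 (P1/RW1/US1/PS0)
  lvl3: tbl 0x2A, slot 10 ⇒ 0x2D007 (P1/RW1/US1/PS0)
  → PA=0x2D74F  (4 entries read)
#2 VA=0x502C320ADE0 (r,kernel):
  lvl0: tbl 0x1B, slot 10 ⇒ 0x30007 (P1/RW1/US1/PS0)
  lvl1: tbl 0x30, slot 11 ⇒ 0x34007 (P1/RW1/US1/PS0)
  lvl2: tbl 0x34, slot 25 ⇒ 0x37007 (P1/RW1/US1/PS0)
  lvl3: tbl 0x37, slot 10 ⇒ 0x3A007 (P1/RW1/US1/PS0)
  → PA=0x3ADE0  (4 entries read)
#3 VA=0xB80C3C0BF4C (r,kernel):
  lvl0: tbl 0x1B, slot 23 ⇒ 0x3D007 (P1/RW1/US1/PS0)
  lvl1: tbl 0x3D, slot 3 ⇒ 0x3E007 (P1/RW1/US1/PS0)
  lvl2: tbl 0x3E, slot 30 ⇒ 0x3F007 (P1/RW1/US1/PS0)
  lvl3: tbl 0x3F, slot 11 ⇒ 0x43007 (P1/RW1/US1/PS0)
  → PA=0x43F4C  (4 entries read)
#4 VA=0xA0583801366 (r,kernel):
  lvl0: tbl 0x1B, slot 20 ⇒ 0x45007 (P1/RW1/US1/PS0)
  lvl1: tbl 0x45, slot 22 ⇒ 0x48007 (P1/RW1/US1/PS0)
  lvl2: tbl 0x48, slot 28 ⇒ 0x4A007 (P1/RW1/US1/PS0)
  lvl3: tbl 0x4A, slot 1 ⇒ 0x4E007 (P1/RW1/US1/PS0)
  → PA=0x4E366  (4 entries read)
#5 VA=0x481400007B6 (r,kernel):
  lvl0: tbl 0x1B, slot 9 ⇒ 0x50007 (P1/RW1/US1/PS0)
  lvl1: tbl 0x50, slot 5 ⇒ 0x46002 (P0/RW1/US0/PS0)
  → PAGE_NOT_PRESENT  (2 entries read)
#6 VA=0x182C001B115 (r,kernel):
  lvl0: tbl 0x1B, slot 3 ⇒ 0x52007 (P1/RW1/US1/PS0)
  lvl1: tbl 0x52, slot 11 ⇒ 0x54007 (P1/RW1/US1/PS0)
  lvl2: tbl 0x54, slot 0 ⇒ 0x58007 (P1/RW1/US1/PS0)
  lvl3: tbl 0x58, slot 27 ⇒ 0x5B007 (P1/RW1/US1/PS0)
  → PA=0x5B115  (4 entries read)

TLB: [["0x502C320A", "0x3A"], ["0xB80C3C0B", "0x43"], ["0xA0583801", "0x4E"], ["0x182C001B", "0x5B"]]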